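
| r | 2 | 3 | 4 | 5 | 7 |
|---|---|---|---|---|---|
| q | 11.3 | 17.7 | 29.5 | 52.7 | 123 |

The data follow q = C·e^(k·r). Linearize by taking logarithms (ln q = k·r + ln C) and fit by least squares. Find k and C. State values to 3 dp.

Taking logs, ln q = k·r + ln C, so regress ln q on r.
Σr = 21.0000, Σ(r)² = 103.0000, Σln q = 17.4596, Σr·ln q = 80.5162.
Equations: 103.0000·k + 21.0000·ln C = 80.5162;  21.0000·k + 5·ln C = 17.4596.
Slope k = (n·Σr·ln q − Σr·Σln q)/(n·Σ(r)² − (Σr)²) = (5·80.5162 − 21.0000·17.4596)/74.0000 = 0.48555; ln C = (Σln q − k·Σr)/n = 1.45262, so C = exp(1.45262) = 4.27428.

k = 0.486, C = 4.274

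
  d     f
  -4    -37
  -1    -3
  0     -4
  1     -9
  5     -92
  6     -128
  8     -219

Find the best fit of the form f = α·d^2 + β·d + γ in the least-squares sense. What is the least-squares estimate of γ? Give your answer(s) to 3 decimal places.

Compute the Gram sums: Σd^2·d^2 = 6275, Σd^2·d = 789, Σd^2 = 143, Σd·d = 143, Σd = 15, Σ1 = 7.
Moment sums: Σd^2·f = -21528, Σd·f = -2838, Σf = -492.
Normal equations: [[6275, 789, 143]; [789, 143, 15]; [143, 15, 7]]·[α, β, γ]ᵀ = [-21528, -2838, -492]ᵀ.
Inverting the 3×3 Gram matrix, [α, β, γ]ᵀ = [-720219/243089, -776172/243089, -709413/243089]ᵀ.

γ = -2.918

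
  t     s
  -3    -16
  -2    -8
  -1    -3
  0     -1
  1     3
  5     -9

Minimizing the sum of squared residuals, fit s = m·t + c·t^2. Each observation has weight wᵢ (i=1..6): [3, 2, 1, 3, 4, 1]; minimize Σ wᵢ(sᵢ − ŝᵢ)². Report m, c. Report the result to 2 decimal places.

m = 2.66, c = -0.88

Compute the Gram sums: Σwᵢ·t·t = 65, Σwᵢ·t·t^2 = 31, Σwᵢ·t^2·t^2 = 905.
Moment sums: Σwᵢ·t·s = 146, Σwᵢ·t^2·s = -712.
Determinant 65·905 − 31² = 57864.
m = (146·905 − 31·(-712))/57864 = 77101/28932; c = (65·(-712) − 31·146)/57864 = -25403/28932.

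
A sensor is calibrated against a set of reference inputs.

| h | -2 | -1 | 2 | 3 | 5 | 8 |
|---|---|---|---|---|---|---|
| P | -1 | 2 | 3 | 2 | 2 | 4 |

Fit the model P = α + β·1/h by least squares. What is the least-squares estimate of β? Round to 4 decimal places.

Normal-equation sums: Σ1 = 6, Σ1/h = -41/120, Σ1/h·1/h = 24001/14400.
Moment sums: ΣP = 12, Σ1/h·P = 47/30.
MᵀM·[α, β]ᵀ = MᵀP becomes [[6, -41/120]; [-41/120, 24001/14400]]·[α, β]ᵀ = [12, 47/30]ᵀ.
det = 6·(24001/14400) − (-41/120)² = 5693/576.
α = (12·(24001/14400) − (-41/120)·(47/30))/(5693/576) = 59144/28465; β = (6·(47/30) − (-41/120)·12)/(5693/576) = 7776/5693.

β = 1.3659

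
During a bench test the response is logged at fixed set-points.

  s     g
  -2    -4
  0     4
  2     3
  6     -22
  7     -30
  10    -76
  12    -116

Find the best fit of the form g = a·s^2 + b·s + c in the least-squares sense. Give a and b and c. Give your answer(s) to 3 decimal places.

a = -0.983, b = 1.855, c = 3.643

The normal equations are: 34465·a + 3287·b + 337·c = -26570;  3287·a + 337·b + 35·c = -2480;  337·a + 35·b + 7·c = -241.
Row-reducing yields a = -6193/6297, b = 70093/37782, c = 137647/37782.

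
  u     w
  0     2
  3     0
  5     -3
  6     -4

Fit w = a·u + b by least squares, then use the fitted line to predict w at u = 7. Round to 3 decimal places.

Setting ∂/∂a … = 0 gives: 70·a + 14·b = -39;  14·a + 4·b = -5.
Δ = 70·4 − 14² = 84.
a = ((-39)·4 − 14·(-5))/84 = -43/42; b = (70·(-5) − 14·(-39))/84 = 7/3.
At u = 7: ŵ = (-43/42)·(7) + (7/3)·(1) = -29/6.

ŵ = -4.833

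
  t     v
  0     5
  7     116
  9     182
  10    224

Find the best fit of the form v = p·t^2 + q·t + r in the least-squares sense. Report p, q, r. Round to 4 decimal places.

The normal equations are: 18962·p + 2072·q + 230·r = 42826;  2072·p + 230·q + 26·r = 4690;  230·p + 26·q + 4·r = 527.
Solving the 3×3 system (Gaussian elimination) gives p = 3813/1892, q = 3153/1892, r = 9529/1892.

p = 2.0153, q = 1.6665, r = 5.0365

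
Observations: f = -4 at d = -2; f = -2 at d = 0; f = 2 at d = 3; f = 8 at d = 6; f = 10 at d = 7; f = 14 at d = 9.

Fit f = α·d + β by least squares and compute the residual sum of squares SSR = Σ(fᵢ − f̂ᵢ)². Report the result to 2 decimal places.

The normal equations are: 179·α + 23·β = 258;  23·α + 6·β = 28.
(Σd·d = 179, Σd = 23, Σ1 = 6, Σd·f = 258, Σf = 28.)
Δ = 179·6 − 23² = 545.
α = (258·6 − 23·28)/545 = 904/545; β = (179·28 − 23·258)/545 = -922/545.
Residuals: 110/109, -168/545, -140/109, -142/545, 44/545, 416/545; SSR = 1864/545.

SSR = 3.42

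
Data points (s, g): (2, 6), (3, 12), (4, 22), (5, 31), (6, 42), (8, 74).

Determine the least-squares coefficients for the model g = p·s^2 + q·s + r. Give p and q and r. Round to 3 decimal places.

p = 1.000, q = 1.243, r = -0.300

Normal-equation sums: Σs^2·s^2 = 6370, Σs^2·s = 952, Σs^2 = 154, Σs·s = 154, Σs = 28, Σ1 = 6.
For Aᵀg: Σs^2·g = 7507, Σs·g = 1135, Σg = 187.
AᵀA·[p, q, r]ᵀ = Aᵀg becomes [[6370, 952, 154]; [952, 154, 28]; [154, 28, 6]]·[p, q, r]ᵀ = [7507, 1135, 187]ᵀ.
Row-reducing yields p = 1, q = 87/70, r = -3/10.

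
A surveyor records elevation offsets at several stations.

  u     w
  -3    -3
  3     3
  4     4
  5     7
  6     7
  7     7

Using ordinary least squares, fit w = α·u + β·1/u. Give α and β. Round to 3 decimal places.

From the data, Σu·u = 144, Σu·1/u = 6, Σ1/u·1/u = 7309/19600.
Moment sums: Σu·w = 160, Σ1/u·w = 197/30.
Eliminating β: (7309/19600)·(row 1) − 6·(row 2) gives (21681/1225)·α = (7309/19600)·160 − 6·(197/30) = 993/49, so α = 8275/7227.
Then β = ((197/30) − 6·(8275/7227))/(7309/19600) = -1960/2409.

α = 1.145, β = -0.814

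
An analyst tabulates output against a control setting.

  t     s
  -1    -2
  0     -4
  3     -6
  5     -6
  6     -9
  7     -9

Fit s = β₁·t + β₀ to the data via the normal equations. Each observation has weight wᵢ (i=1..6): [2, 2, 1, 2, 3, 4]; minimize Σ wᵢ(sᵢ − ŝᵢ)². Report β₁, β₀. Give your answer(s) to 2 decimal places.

Compute the Gram sums: Σwᵢ·t·t = 365, Σwᵢ·t = 57, Σwᵢ·1 = 14.
Moment sums: Σwᵢ·t·s = -488, Σwᵢ·s = -93.
Eliminating β₀: 14·(row 1) − 57·(row 2) gives 1861·β₁ = 14·(-488) − 57·(-93) = -1531, so β₁ = -1531/1861.
Then β₀ = ((-93) − 57·(-1531/1861))/14 = -6129/1861.

β₁ = -0.82, β₀ = -3.29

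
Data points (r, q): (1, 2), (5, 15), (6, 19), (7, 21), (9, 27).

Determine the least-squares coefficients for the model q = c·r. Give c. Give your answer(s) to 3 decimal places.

From the data, Σr·r = 192.
Right-hand side: Σr·q = 581.
AᵀA·[c]ᵀ = Aᵀq becomes [[192]]·[c]ᵀ = [581]ᵀ.
c = 581/192 = 3.02604.

c = 3.026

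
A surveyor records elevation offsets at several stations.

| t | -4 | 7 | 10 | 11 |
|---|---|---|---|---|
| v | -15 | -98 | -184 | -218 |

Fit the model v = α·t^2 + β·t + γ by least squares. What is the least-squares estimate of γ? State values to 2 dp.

γ = -3.26

Normal-equation sums: Σt^2·t^2 = 27298, Σt^2·t = 2610, Σt^2 = 286, Σt·t = 286, Σt = 24, Σ1 = 4.
And Σt^2·v = -49820, Σt·v = -4864, Σv = -515.
Normal equations: [[27298, 2610, 286]; [2610, 286, 24]; [286, 24, 4]]·[α, β, γ]ᵀ = [-49820, -4864, -515]ᵀ.
Inverting the 3×3 Gram matrix, [α, β, γ]ᵀ = [-86563/57774, -58929/19258, -94213/28887]ᵀ.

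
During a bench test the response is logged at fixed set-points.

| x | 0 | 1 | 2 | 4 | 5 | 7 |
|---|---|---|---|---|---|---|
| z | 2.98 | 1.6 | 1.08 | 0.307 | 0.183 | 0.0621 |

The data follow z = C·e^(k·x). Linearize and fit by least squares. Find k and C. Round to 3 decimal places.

Taking logs, ln z = k·x + ln C, so regress ln z on x.
Over the data: Σx = 19.0000, Σ(x)² = 95.0000, Σln z = -4.0193, Σx·ln z = -32.0441.
Normal system: [[95.0000, 19.0000]; [19.0000, 6]]·[k, ln C]ᵀ = [-32.0441, -4.0193]ᵀ.
Solving (det = 209.0000): k = -0.55454, ln C = 1.08615, so C = exp(1.08615) = 2.96284.

k = -0.555, C = 2.963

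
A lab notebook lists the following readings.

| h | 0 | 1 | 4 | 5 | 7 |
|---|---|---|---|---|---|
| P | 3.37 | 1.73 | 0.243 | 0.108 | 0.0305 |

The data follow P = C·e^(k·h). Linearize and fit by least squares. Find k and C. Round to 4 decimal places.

With ln Pᵢ as the transformed response and hᵢ as the regressor:
XᵀX = [[91.0000, 17.0000]; [17.0000, 5]], rhs = [-40.6690, -5.3673]ᵀ  (here Σh = 17.0000, Σ(h)² = 91.0000, Σln P = -5.3673, Σh·ln P = -40.6690).
Solving (det = 166.0000): k = -0.67530, ln C = 1.22257, so C = exp(1.22257) = 3.39591.

k = -0.6753, C = 3.3959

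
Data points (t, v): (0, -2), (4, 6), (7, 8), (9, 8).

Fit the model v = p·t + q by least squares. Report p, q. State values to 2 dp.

The normal equations are: 146·p + 20·q = 152;  20·p + 4·q = 20.
(Σt·t = 146, Σt = 20, Σ1 = 4, Σt·v = 152, Σv = 20.)
Eliminating q: 4·(row 1) − 20·(row 2) gives 184·p = 4·152 − 20·20 = 208, so p = 26/23.
Then q = (20 − 20·(26/23))/4 = -15/23.

p = 1.13, q = -0.65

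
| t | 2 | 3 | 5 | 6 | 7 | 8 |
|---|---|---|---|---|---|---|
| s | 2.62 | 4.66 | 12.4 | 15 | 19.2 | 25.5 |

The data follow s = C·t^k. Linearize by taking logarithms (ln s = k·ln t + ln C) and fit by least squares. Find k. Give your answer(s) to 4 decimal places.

Linearized form: ln s = k·ln t + ln C. From the 6 transformed points,
Σln t = 9.2183, Σ(ln t)² = 15.5987, Σln s = 13.9215, Σln t·ln s = 23.7473.
Equations: 15.5987·k + 9.2183·ln C = 23.7473;  9.2183·k + 6·ln C = 13.9215.
Solving (det = 8.6152): k = 1.64254, ln C = -0.20331.

k = 1.6425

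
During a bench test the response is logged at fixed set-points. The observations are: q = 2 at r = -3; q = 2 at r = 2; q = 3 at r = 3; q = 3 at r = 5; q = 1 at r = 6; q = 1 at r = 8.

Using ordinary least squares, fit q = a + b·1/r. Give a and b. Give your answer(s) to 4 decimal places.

a = 1.8980, b = 0.6169

Entries of MᵀM: Σ1 = 6, Σ1/r = 119/120, Σ1/r·1/r = 889/1600.
Moment sums: Σq = 12, Σ1/r·q = 89/40.
Normal equations: [[6, 119/120]; [119/120, 889/1600]]·[a, b]ᵀ = [12, 89/40]ᵀ.
Eliminating b: (889/1600)·(row 1) − (119/120)·(row 2) gives (6769/2880)·a = (889/1600)·12 − (119/120)·(89/40) = 21413/4800, so a = 9177/4835.
Then b = ((89/40) − (119/120)·(9177/4835))/(889/1600) = 4176/6769.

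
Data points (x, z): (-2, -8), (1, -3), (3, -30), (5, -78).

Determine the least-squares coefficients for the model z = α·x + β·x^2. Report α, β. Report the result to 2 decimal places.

α = -1.49, β = -2.82

Forming MᵀM = [[39, 145]; [145, 723]] and Mᵀz = [-467, -2255]ᵀ gives MᵀM·[α, β]ᵀ = Mᵀz.
Δ = 39·723 − 145² = 7172.
α = ((-467)·723 − 145·(-2255))/7172 = -5333/3586; β = (39·(-2255) − 145·(-467))/7172 = -10115/3586.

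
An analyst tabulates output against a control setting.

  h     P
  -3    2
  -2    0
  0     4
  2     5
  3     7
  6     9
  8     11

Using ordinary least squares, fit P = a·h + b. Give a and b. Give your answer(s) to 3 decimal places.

The normal system AᵀA·[a, b]ᵀ = AᵀP is [[126, 14]; [14, 7]]·[a, b]ᵀ = [167, 38]ᵀ.
Determinant 126·7 − 14² = 686.
a = (167·7 − 14·38)/686 = 13/14; b = (126·38 − 14·167)/686 = 25/7.

a = 0.929, b = 3.571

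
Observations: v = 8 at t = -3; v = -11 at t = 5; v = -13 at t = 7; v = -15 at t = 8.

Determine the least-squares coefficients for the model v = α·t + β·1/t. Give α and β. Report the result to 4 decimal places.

α = -1.7269, β = -9.0376

XᵀX·[α, β]ᵀ = Xᵀv reads: 147·α + 4·β = -290;  4·α + (132049/705600)·β = -7223/840.
(Σt·t = 147, Σt·1/t = 4, Σ1/t·1/t = 132049/705600, Σt·v = -290, Σ1/t·v = -7223/840.)
Δ = 147·(132049/705600) − 4² = 55249/4800.
α = ((-290)·(132049/705600) − 4·(-7223/840))/(55249/4800) = -14024930/8121603; β = (147·(-7223/840) − 4·(-290))/(55249/4800) = -499320/55249.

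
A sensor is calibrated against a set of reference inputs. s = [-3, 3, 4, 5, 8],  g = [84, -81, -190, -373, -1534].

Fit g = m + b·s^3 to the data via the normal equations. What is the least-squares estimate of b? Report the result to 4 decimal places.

b = -2.9997

Compute the Gram sums: Σ1 = 5, Σs^3 = 701, Σs^3·s^3 = 283323.
And Σg = -2094, Σs^3·g = -848648.
So MᵀM·[m, b]ᵀ = Mᵀg: [[5, 701]; [701, 283323]]·[m, b]ᵀ = [-2094, -848648]ᵀ.
Eliminating b: 283323·(row 1) − 701·(row 2) gives 925214·m = 283323·(-2094) − 701·(-848648) = 1623886, so m = 811943/462607.
Then b = ((-848648) − 701·(811943/462607))/283323 = -1387673/462607.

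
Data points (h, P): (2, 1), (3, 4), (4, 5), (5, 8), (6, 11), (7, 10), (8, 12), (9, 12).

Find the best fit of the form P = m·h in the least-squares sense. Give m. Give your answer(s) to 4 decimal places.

m = 1.4577

From the data, Σh·h = 284.
For XᵀP: Σh·P = 414.
m = 414/284 = 1.45775.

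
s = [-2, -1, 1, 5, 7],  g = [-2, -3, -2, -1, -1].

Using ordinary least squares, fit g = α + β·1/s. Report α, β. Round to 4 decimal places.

Sums needed: Σ1 = 5, Σ1/s = -11/70, Σ1/s·1/s = 11321/4900.
For Aᵀg: Σg = -9, Σ1/s·g = 58/35.
AᵀA·[α, β]ᵀ = Aᵀg becomes [[5, -11/70]; [-11/70, 11321/4900]]·[α, β]ᵀ = [-9, 58/35]ᵀ.
det = 5·(11321/4900) − (-11/70)² = 14121/1225.
α = ((-9)·(11321/4900) − (-11/70)·(58/35))/(14121/1225) = -100613/56484; β = (5·(58/35) − (-11/70)·(-9))/(14121/1225) = 16835/28242.

α = -1.7813, β = 0.5961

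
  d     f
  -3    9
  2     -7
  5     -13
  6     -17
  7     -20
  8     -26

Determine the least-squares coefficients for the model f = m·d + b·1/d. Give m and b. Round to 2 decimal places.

Compute the Gram sums: Σd·d = 187, Σd·1/d = 6, Σ1/d·1/d = 328049/705600.
For Xᵀf: Σd·f = -556, Σ1/d·f = -7577/420.
So XᵀX·[m, b]ᵀ = Xᵀf: [[187, 6]; [6, 328049/705600]]·[m, b]ᵀ = [-556, -7577/420]ᵀ.
Determinant 187·(328049/705600) − 6² = 35943563/705600.
m = ((-556)·(328049/705600) − 6·(-7577/420))/(35943563/705600) = -106019084/35943563; b = (187·(-7577/420) − 6·(-556))/(35943563/705600) = -26508720/35943563.

m = -2.95, b = -0.74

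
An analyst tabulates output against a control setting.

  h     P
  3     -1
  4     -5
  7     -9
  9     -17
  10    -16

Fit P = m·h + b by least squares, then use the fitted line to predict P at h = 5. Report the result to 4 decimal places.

P̂ = -6.0645

Setting ∂/∂m … = 0 gives: 255·m + 33·b = -399;  33·m + 5·b = -48.
Eliminating b: 5·(row 1) − 33·(row 2) gives 186·m = 5·(-399) − 33·(-48) = -411, so m = -137/62.
Then b = ((-48) − 33·(-137/62))/5 = 309/62.
At h = 5: P̂ = (-137/62)·(5) + (309/62)·(1) = -188/31.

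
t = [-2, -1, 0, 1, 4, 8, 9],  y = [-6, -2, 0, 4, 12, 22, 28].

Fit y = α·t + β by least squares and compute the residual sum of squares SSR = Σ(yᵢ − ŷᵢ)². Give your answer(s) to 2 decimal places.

Sums needed: Σt·t = 167, Σt = 19, Σ1 = 7.
For Xᵀy: Σt·y = 494, Σy = 58.
Normal equations: [[167, 19]; [19, 7]]·[α, β]ᵀ = [494, 58]ᵀ.
Eliminating β: 7·(row 1) − 19·(row 2) gives 808·α = 7·494 − 19·58 = 2356, so α = 589/202.
Then β = (58 − 19·(589/202))/7 = 75/202.
Residuals: -109/202, 55/101, -75/202, 72/101, -7/202, -343/202, 140/101; SSR = 610/101.

SSR = 6.04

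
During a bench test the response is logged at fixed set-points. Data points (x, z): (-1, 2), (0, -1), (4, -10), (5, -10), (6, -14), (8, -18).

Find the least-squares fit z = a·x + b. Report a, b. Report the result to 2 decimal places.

The normal equations are: 142·a + 22·b = -320;  22·a + 6·b = -51.
Eliminating b: 6·(row 1) − 22·(row 2) gives 368·a = 6·(-320) − 22·(-51) = -798, so a = -399/184.
Then b = ((-51) − 22·(-399/184))/6 = -101/184.

a = -2.17, b = -0.55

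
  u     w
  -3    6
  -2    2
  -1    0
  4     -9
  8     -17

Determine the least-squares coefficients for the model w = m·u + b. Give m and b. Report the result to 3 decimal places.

m = -1.986, b = -1.217

With design matrix A, AᵀA = [[94, 6]; [6, 5]] and Aᵀw = [-194, -18]ᵀ.
Eliminating b: 5·(row 1) − 6·(row 2) gives 434·m = 5·(-194) − 6·(-18) = -862, so m = -431/217.
Then b = ((-18) − 6·(-431/217))/5 = -264/217.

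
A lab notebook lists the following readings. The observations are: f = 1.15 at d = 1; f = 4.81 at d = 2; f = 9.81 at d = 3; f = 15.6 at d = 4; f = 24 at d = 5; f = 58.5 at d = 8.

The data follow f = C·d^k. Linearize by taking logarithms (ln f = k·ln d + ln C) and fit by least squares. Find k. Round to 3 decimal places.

Taking logs, ln f = k·ln d + ln C, so regress ln f on ln d.
Over the data: Σln d = 6.8669, Σ(ln d)² = 10.5236, Σln f = 13.9882, Σln d·ln f = 20.9820.
Normal system: [[10.5236, 6.8669]; [6.8669, 6]]·[k, ln C]ᵀ = [20.9820, 13.9882]ᵀ.
Slope k = (n·Σln d·ln f − Σln d·Σln f)/(n·Σ(ln d)² − (Σln d)²) = (6·20.9820 − 6.8669·13.9882)/15.9867 = 1.86629; ln C = (Σln f − k·Σln d)/n = 0.19542.

k = 1.866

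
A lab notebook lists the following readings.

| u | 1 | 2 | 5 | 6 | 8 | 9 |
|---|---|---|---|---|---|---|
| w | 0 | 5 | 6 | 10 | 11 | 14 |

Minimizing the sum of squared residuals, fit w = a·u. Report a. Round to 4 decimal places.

Setting ∂/∂a … = 0 gives: 211·a = 314.
(Σu·u = 211, Σu·w = 314.)
a = 314/211 = 1.48815.

a = 1.4882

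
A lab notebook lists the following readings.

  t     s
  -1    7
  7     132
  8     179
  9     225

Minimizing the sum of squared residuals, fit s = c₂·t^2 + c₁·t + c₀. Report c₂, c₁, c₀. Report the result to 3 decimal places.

With design matrix A, AᵀA = [[13059, 1583, 195]; [1583, 195, 23]; [195, 23, 4]] and Aᵀs = [36156, 4374, 543]ᵀ.
Row-reducing yields c₂ = 59445/19444, c₁ = -49557/19444, c₀ = 6633/4861.

c₂ = 3.057, c₁ = -2.549, c₀ = 1.365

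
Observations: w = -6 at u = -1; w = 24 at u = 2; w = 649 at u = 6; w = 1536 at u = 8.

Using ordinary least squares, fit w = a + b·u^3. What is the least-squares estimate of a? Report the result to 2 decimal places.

Compute the Gram sums: Σ1 = 4, Σu^3 = 735, Σu^3·u^3 = 308865.
For Xᵀw: Σw = 2203, Σu^3·w = 926814.
Δ = 4·308865 − 735² = 695235.
a = (2203·308865 − 735·926814)/695235 = -51913/46349; b = (4·926814 − 735·2203)/695235 = 696017/231745.

a = -1.12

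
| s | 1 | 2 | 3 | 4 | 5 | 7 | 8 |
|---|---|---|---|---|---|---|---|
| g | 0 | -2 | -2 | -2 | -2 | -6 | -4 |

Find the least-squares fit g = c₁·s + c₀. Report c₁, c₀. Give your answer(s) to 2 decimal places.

c₁ = -0.63, c₀ = 0.13

Sums needed: Σs·s = 168, Σs = 30, Σ1 = 7.
Moment sums: Σs·g = -102, Σg = -18.
XᵀX·[c₁, c₀]ᵀ = Xᵀg becomes [[168, 30]; [30, 7]]·[c₁, c₀]ᵀ = [-102, -18]ᵀ.
Determinant 168·7 − 30² = 276.
c₁ = ((-102)·7 − 30·(-18))/276 = -29/46; c₀ = (168·(-18) − 30·(-102))/276 = 3/23.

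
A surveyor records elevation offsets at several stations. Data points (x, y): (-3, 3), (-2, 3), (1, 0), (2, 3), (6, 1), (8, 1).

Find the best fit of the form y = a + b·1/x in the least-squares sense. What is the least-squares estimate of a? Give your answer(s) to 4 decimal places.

a = 2.0956

Normal-equation sums: Σ1 = 6, Σ1/x = 23/24, Σ1/x·1/x = 953/576.
Right-hand side: Σy = 11, Σ1/x·y = -17/24.
AᵀA·[a, b]ᵀ = Aᵀy becomes [[6, 23/24]; [23/24, 953/576]]·[a, b]ᵀ = [11, -17/24]ᵀ.
det = 6·(953/576) − (23/24)² = 5189/576.
a = (11·(953/576) − (23/24)·(-17/24))/(5189/576) = 10874/5189; b = (6·(-17/24) − (23/24)·11)/(5189/576) = -8520/5189.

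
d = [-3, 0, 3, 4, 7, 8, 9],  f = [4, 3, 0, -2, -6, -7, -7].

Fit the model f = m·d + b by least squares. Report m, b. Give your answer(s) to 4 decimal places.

Entries of MᵀM: Σd·d = 228, Σd = 28, Σ1 = 7.
And Σd·f = -181, Σf = -15.
So MᵀM·[m, b]ᵀ = Mᵀf: [[228, 28]; [28, 7]]·[m, b]ᵀ = [-181, -15]ᵀ.
Eliminating b: 7·(row 1) − 28·(row 2) gives 812·m = 7·(-181) − 28·(-15) = -847, so m = -121/116.
Then b = ((-15) − 28·(-121/116))/7 = 412/203.

m = -1.0431, b = 2.0296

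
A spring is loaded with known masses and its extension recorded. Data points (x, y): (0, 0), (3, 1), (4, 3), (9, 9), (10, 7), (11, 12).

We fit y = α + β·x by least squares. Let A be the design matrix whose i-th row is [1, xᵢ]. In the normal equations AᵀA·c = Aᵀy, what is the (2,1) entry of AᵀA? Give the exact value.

Row 2 ↔ basis x, column 1 ↔ basis 1, so (AᵀA)_{2,1} = Σᵢ x = (0)·(1) + (3)·(1) + (4)·(1) + (9)·(1) + (10)·(1) + (11)·(1) = 37.

37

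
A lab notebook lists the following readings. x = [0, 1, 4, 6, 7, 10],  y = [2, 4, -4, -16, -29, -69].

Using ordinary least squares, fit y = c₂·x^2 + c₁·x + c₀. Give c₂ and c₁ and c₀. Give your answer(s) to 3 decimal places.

Sums needed: Σx^2·x^2 = 13954, Σx^2·x = 1624, Σx^2 = 202, Σx·x = 202, Σx = 28, Σ1 = 6.
For Mᵀy: Σx^2·y = -8957, Σx·y = -1001, Σy = -112.
Normal equations: [[13954, 1624, 202]; [1624, 202, 28]; [202, 28, 6]]·[c₂, c₁, c₀]ᵀ = [-8957, -1001, -112]ᵀ.
Row-reducing yields c₂ = -22027/23028, c₁ = 13993/5757, c₀ = 16839/7676.

c₂ = -0.957, c₁ = 2.431, c₀ = 2.194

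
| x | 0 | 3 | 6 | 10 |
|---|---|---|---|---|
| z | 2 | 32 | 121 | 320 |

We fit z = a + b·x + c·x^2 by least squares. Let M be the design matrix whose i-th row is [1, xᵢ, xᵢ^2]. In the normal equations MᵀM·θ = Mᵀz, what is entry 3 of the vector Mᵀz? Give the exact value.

Entry 3 ↔ basis x^2, so (Mᵀz)_{3} = Σᵢ (x^2)·zᵢ = (0)·(2) + (9)·(32) + (36)·(121) + (100)·(320) = 36644.

36644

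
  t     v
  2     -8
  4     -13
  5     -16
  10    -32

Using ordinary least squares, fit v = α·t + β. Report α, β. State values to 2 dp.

Setting ∂/∂α … = 0 gives: 145·α + 21·β = -468;  21·α + 4·β = -69.
(Σt·t = 145, Σt = 21, Σ1 = 4, Σt·v = -468, Σv = -69.)
Eliminating β: 4·(row 1) − 21·(row 2) gives 139·α = 4·(-468) − 21·(-69) = -423, so α = -423/139.
Then β = ((-69) − 21·(-423/139))/4 = -177/139.

α = -3.04, β = -1.27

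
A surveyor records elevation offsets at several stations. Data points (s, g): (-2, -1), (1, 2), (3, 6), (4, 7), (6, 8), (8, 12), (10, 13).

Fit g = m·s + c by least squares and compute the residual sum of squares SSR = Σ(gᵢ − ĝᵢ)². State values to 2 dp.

SSR = 3.31

The normal system AᵀA·[m, c]ᵀ = Aᵀg is [[230, 30]; [30, 7]]·[m, c]ᵀ = [324, 47]ᵀ.
det = 230·7 − 30² = 710.
m = (324·7 − 30·47)/710 = 429/355; c = (230·47 − 30·324)/710 = 109/71.
Residuals: -42/355, -264/355, 298/355, 224/355, -279/355, 283/355, -44/71; SSR = 1174/355.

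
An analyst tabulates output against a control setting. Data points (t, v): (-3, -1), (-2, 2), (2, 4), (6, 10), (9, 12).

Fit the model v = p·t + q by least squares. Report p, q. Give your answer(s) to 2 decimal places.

p = 1.05, q = 2.89

Compute the Gram sums: Σt·t = 134, Σt = 12, Σ1 = 5.
For Xᵀv: Σt·v = 175, Σv = 27.
XᵀX·[p, q]ᵀ = Xᵀv becomes [[134, 12]; [12, 5]]·[p, q]ᵀ = [175, 27]ᵀ.
Δ = 134·5 − 12² = 526.
p = (175·5 − 12·27)/526 = 551/526; q = (134·27 − 12·175)/526 = 759/263.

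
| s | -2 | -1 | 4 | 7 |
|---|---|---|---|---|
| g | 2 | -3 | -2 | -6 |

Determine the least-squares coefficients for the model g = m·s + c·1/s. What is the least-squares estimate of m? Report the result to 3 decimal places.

Compute the Gram sums: Σs·s = 70, Σs·1/s = 4, Σ1/s·1/s = 1045/784.
And Σs·g = -51, Σ1/s·g = 9/14.
So XᵀX·[m, c]ᵀ = Xᵀg: [[70, 4]; [4, 1045/784]]·[m, c]ᵀ = [-51, 9/14]ᵀ.
Eliminating c: (1045/784)·(row 1) − 4·(row 2) gives (4329/56)·m = (1045/784)·(-51) − 4·(9/14) = -55311/784, so m = -18437/20202.
Then c = ((9/14) − 4·(-18437/20202))/(1045/784) = 4648/1443.

m = -0.913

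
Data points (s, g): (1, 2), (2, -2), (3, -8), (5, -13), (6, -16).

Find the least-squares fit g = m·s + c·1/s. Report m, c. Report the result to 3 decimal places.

m = -2.830, c = 5.051

Forming AᵀA = [[75, 5]; [5, 643/450]] and Aᵀg = [-187, -104/15]ᵀ gives AᵀA·[m, c]ᵀ = Aᵀg.
Determinant 75·(643/450) − 5² = 493/6.
m = ((-187)·(643/450) − 5·(-104/15))/(493/6) = -104641/36975; c = (75·(-104/15) − 5·(-187))/(493/6) = 2490/493.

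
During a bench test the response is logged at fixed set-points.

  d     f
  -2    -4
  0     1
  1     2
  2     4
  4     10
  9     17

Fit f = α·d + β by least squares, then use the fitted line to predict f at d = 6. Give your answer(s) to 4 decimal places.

Entries of MᵀM: Σd·d = 106, Σd = 14, Σ1 = 6.
And Σd·f = 211, Σf = 30.
So MᵀM·[α, β]ᵀ = Mᵀf: [[106, 14]; [14, 6]]·[α, β]ᵀ = [211, 30]ᵀ.
Δ = 106·6 − 14² = 440.
α = (211·6 − 14·30)/440 = 423/220; β = (106·30 − 14·211)/440 = 113/220.
At d = 6: f̂ = (423/220)·(6) + (113/220)·(1) = 241/20.

f̂ = 12.0500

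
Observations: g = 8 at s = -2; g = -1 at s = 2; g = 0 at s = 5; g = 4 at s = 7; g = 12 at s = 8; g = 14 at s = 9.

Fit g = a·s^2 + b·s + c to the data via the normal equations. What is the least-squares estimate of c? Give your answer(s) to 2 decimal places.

c = 1.58

Forming XᵀX = [[13715, 1709, 227]; [1709, 227, 29]; [227, 29, 6]] and Xᵀg = [2126, 232, 37]ᵀ gives XᵀX·[a, b, c]ᵀ = Xᵀg.
Solving the 3×3 system (Gaussian elimination) gives a = 91579/212520, b = -515149/212520, c = 13987/8855.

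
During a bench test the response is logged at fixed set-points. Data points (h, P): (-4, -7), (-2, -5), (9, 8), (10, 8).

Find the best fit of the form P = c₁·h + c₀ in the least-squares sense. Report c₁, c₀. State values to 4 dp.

c₁ = 1.1150, c₀ = -2.6236

Compute the Gram sums: Σh·h = 201, Σh = 13, Σ1 = 4.
Right-hand side: Σh·P = 190, ΣP = 4.
XᵀX·[c₁, c₀]ᵀ = XᵀP becomes [[201, 13]; [13, 4]]·[c₁, c₀]ᵀ = [190, 4]ᵀ.
Eliminating c₀: 4·(row 1) − 13·(row 2) gives 635·c₁ = 4·190 − 13·4 = 708, so c₁ = 708/635.
Then c₀ = (4 − 13·(708/635))/4 = -1666/635.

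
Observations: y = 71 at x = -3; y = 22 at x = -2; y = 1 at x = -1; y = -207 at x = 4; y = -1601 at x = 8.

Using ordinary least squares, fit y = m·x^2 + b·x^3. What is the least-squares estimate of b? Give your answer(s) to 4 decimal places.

b = -3.0041

Entries of MᵀM: Σx^2·x^2 = 4450, Σx^2·x^3 = 33516, Σx^3·x^3 = 267034.
And Σx^2·y = -105048, Σx^3·y = -835054.
Eliminating b: 267034·(row 1) − 33516·(row 2) gives 64979044·m = 267034·(-105048) − 33516·(-835054) = -63717768, so m = -15929442/16244761.
Then b = ((-835054) − 33516·(-15929442/16244761))/267034 = -48800383/16244761.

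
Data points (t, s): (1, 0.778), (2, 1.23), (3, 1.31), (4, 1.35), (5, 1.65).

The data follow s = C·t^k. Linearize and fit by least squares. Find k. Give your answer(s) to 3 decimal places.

With ln sᵢ as the transformed response and ln tᵢ as the regressor:
Over the data: Σln t = 4.7875, Σ(ln t)² = 6.1995, Σln s = 1.0269, Σln t·ln s = 1.6621.
Normal system: [[6.1995, 4.7875]; [4.7875, 5]]·[k, ln C]ᵀ = [1.6621, 1.0269]ᵀ.
Δ = 6.1995·5 − (4.7875)² = 8.0774; k = (1.6621·5 − 4.7875·1.0269)/8.0774 = 0.42024, ln C = (6.1995·1.0269 − 4.7875·1.6621)/8.0774 = -0.19700.

k = 0.420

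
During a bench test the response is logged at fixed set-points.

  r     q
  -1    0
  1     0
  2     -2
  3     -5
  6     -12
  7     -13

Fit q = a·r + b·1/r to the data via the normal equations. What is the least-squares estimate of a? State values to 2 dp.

Normal-equation sums: Σr·r = 100, Σr·1/r = 6, Σ1/r·1/r = 2125/882.
Moment sums: Σr·q = -182, Σ1/r·q = -137/21.
Normal equations: [[100, 6]; [6, 2125/882]]·[a, b]ᵀ = [-182, -137/21]ᵀ.
Eliminating b: (2125/882)·(row 1) − 6·(row 2) gives (90374/441)·a = (2125/882)·(-182) − 6·(-137/21) = -25159/63, so a = -176113/90374.
Then b = ((-137/21) − 6·(-176113/90374))/(2125/882) = 96936/45187.

a = -1.95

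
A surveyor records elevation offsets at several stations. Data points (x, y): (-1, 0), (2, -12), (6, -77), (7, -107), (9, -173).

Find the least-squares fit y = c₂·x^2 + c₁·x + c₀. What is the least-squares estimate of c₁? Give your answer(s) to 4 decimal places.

c₁ = -1.2615

With design matrix A, AᵀA = [[10275, 1295, 171]; [1295, 171, 23]; [171, 23, 5]] and Aᵀy = [-22076, -2792, -369]ᵀ.
Row-reducing yields c₂ = -37531/18848, c₁ = -767/608, c₀ = 61/589.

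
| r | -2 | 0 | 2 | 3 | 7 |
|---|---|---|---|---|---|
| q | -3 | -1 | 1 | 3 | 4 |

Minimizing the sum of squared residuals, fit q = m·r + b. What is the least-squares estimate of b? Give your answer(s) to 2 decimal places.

Normal-equation sums: Σr·r = 66, Σr = 10, Σ1 = 5.
Moment sums: Σr·q = 45, Σq = 4.
So XᵀX·[m, b]ᵀ = Xᵀq: [[66, 10]; [10, 5]]·[m, b]ᵀ = [45, 4]ᵀ.
Determinant 66·5 − 10² = 230.
m = (45·5 − 10·4)/230 = 37/46; b = (66·4 − 10·45)/230 = -93/115.

b = -0.81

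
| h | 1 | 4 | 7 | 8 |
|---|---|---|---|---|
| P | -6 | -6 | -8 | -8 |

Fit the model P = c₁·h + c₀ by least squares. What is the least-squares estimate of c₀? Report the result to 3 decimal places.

AᵀA·[c₁, c₀]ᵀ = AᵀP reads: 130·c₁ + 20·c₀ = -150;  20·c₁ + 4·c₀ = -28.
det = 130·4 − 20² = 120.
c₁ = ((-150)·4 − 20·(-28))/120 = -1/3; c₀ = (130·(-28) − 20·(-150))/120 = -16/3.

c₀ = -5.333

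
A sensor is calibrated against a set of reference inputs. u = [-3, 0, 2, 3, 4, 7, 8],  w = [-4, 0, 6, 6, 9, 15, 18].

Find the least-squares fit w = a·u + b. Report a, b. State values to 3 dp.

Entries of MᵀM: Σu·u = 151, Σu = 21, Σ1 = 7.
And Σu·w = 327, Σw = 50.
MᵀM·[a, b]ᵀ = Mᵀw becomes [[151, 21]; [21, 7]]·[a, b]ᵀ = [327, 50]ᵀ.
Δ = 151·7 − 21² = 616.
a = (327·7 − 21·50)/616 = 177/88; b = (151·50 − 21·327)/616 = 683/616.

a = 2.011, b = 1.109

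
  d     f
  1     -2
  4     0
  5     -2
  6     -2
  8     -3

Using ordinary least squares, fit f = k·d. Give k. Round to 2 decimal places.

The normal equations are: 142·k = -48.
(Σd·d = 142, Σd·f = -48.)
k = (-48)/142 = -0.338028.

k = -0.34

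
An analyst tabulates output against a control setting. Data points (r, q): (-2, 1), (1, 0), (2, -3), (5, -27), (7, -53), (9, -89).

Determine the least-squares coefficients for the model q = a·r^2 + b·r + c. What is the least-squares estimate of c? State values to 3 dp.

Forming XᵀX = [[9620, 1198, 164]; [1198, 164, 22]; [164, 22, 6]] and Xᵀq = [-10489, -1315, -171]ᵀ gives XᵀX·[a, b, c]ᵀ = Xᵀq.
Solving the 3×3 system (Gaussian elimination) gives a = -22223/21630, b = -97303/108150, c = 51941/18025.

c = 2.882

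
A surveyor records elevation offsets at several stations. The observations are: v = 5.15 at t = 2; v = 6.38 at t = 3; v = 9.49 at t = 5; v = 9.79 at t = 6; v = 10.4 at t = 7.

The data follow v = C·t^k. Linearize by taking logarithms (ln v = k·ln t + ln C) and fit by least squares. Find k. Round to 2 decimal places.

k = 0.59

Linearized form: ln v = k·ln t + ln C. From the 5 transformed points,
Over the data: Σln t = 7.1389, Σ(ln t)² = 11.2747, Σln v = 10.3656, Σln t·ln v = 15.4382.
Normal system: [[11.2747, 7.1389]; [7.1389, 5]]·[k, ln C]ᵀ = [15.4382, 10.3656]ᵀ.
Δ = 11.2747·5 − (7.1389)² = 5.4099; k = (15.4382·5 − 7.1389·10.3656)/5.4099 = 0.59013, ln C = (11.2747·10.3656 − 7.1389·15.4382)/5.4099 = 1.23054.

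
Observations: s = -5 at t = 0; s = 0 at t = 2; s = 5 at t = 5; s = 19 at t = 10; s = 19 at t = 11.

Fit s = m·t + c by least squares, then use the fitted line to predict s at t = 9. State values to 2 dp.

Forming AᵀA = [[250, 28]; [28, 5]] and Aᵀs = [424, 38]ᵀ gives AᵀA·[m, c]ᵀ = Aᵀs.
det = 250·5 − 28² = 466.
m = (424·5 − 28·38)/466 = 528/233; c = (250·38 − 28·424)/466 = -1186/233.
At t = 9: ŝ = (528/233)·(9) + (-1186/233)·(1) = 3566/233.

ŝ = 15.30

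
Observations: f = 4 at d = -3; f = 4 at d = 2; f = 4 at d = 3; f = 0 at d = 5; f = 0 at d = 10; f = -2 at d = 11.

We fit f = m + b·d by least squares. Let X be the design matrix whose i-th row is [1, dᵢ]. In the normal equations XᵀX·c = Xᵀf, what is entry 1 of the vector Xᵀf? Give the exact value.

Entry 1 ↔ basis 1, so (Xᵀf)_{1} = Σᵢ fᵢ = (1)·(4) + (1)·(4) + (1)·(4) + (1)·(0) + (1)·(0) + (1)·(-2) = 10.

10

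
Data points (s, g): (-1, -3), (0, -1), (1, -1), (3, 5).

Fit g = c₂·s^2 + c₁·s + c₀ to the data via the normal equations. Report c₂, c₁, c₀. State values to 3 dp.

c₂ = 0.364, c₁ = 1.164, c₀ = -1.873

The normal system AᵀA·[c₂, c₁, c₀]ᵀ = Aᵀg is [[83, 27, 11]; [27, 11, 3]; [11, 3, 4]]·[c₂, c₁, c₀]ᵀ = [41, 17, 0]ᵀ.
Solving the 3×3 system (Gaussian elimination) gives c₂ = 4/11, c₁ = 64/55, c₀ = -103/55.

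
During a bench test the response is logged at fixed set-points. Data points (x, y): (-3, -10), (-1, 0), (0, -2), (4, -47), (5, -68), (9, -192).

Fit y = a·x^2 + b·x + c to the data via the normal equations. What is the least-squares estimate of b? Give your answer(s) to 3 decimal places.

b = -3.320

AᵀA·[a, b, c]ᵀ = Aᵀy reads: 7524·a + 890·b + 132·c = -18094;  890·a + 132·b + 14·c = -2226;  132·a + 14·b + 6·c = -319.
Solving the 3×3 system (Gaussian elimination) gives a = -118943/60098, b = -99767/30049, c = -112885/60098.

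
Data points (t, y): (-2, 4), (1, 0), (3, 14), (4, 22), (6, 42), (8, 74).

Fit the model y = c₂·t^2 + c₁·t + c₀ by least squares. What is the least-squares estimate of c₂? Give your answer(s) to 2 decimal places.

With design matrix A, AᵀA = [[5746, 812, 130]; [812, 130, 20]; [130, 20, 6]] and Aᵀy = [6742, 966, 156]ᵀ.
Solving the 3×3 system (Gaussian elimination) gives c₂ = 33031/31602, c₁ = 12527/15801, c₀ = 7489/10534.

c₂ = 1.05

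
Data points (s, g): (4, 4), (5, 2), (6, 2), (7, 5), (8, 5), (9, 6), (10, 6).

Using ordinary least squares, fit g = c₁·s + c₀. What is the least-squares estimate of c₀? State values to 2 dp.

c₀ = 0.04

XᵀX·[c₁, c₀]ᵀ = Xᵀg reads: 371·c₁ + 49·c₀ = 227;  49·c₁ + 7·c₀ = 30.
(Σs·s = 371, Σs = 49, Σ1 = 7, Σs·g = 227, Σg = 30.)
Eliminating c₀: 7·(row 1) − 49·(row 2) gives 196·c₁ = 7·227 − 49·30 = 119, so c₁ = 17/28.
Then c₀ = (30 − 49·(17/28))/7 = 1/28.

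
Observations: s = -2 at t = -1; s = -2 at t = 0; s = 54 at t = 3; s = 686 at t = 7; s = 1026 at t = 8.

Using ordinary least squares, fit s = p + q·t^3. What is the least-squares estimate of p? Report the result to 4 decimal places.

p = -0.8009

Normal-equation sums: Σ1 = 5, Σt^3 = 881, Σt^3·t^3 = 380523.
And Σs = 1762, Σt^3·s = 762070.
MᵀM·[p, q]ᵀ = Mᵀs becomes [[5, 881]; [881, 380523]]·[p, q]ᵀ = [1762, 762070]ᵀ.
det = 5·380523 − 881² = 1126454.
p = (1762·380523 − 881·762070)/1126454 = -451072/563227; q = (5·762070 − 881·1762)/1126454 = 1129014/563227.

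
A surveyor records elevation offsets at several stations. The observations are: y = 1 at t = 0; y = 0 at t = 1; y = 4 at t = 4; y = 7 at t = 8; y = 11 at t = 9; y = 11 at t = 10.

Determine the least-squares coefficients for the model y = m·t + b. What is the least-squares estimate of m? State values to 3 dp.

m = 1.091

Normal-equation sums: Σt·t = 262, Σt = 32, Σ1 = 6.
Moment sums: Σt·y = 281, Σy = 34.
So MᵀM·[m, b]ᵀ = Mᵀy: [[262, 32]; [32, 6]]·[m, b]ᵀ = [281, 34]ᵀ.
Δ = 262·6 − 32² = 548.
m = (281·6 − 32·34)/548 = 299/274; b = (262·34 − 32·281)/548 = -21/137.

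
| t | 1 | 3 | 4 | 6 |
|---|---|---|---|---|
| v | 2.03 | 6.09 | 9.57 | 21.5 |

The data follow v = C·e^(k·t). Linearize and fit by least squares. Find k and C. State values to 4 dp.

k = 0.4712, C = 1.3648

Let Y = ln v. Fitting Y = k·t + ln C by least squares:
Σt = 14.0000, Σ(t)² = 62.0000, Σln v = 7.8414, Σt·ln v = 33.5708.
Equations: 62.0000·k + 14.0000·ln C = 33.5708;  14.0000·k + 4·ln C = 7.8414.
Slope k = (n·Σt·ln v − Σt·Σln v)/(n·Σ(t)² − (Σt)²) = (4·33.5708 − 14.0000·7.8414)/52.0000 = 0.47123; ln C = (Σln v − k·Σt)/n = 0.31103, so C = exp(0.31103) = 1.36482.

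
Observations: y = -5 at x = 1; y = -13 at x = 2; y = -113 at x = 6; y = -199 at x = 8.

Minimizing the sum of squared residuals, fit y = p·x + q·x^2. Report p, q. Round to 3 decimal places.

From the data, Σx·x = 105, Σx·x^2 = 737, Σx^2·x^2 = 5409.
And Σx·y = -2301, Σx^2·y = -16861.
So AᵀA·[p, q]ᵀ = Aᵀy: [[105, 737]; [737, 5409]]·[p, q]ᵀ = [-2301, -16861]ᵀ.
Δ = 105·5409 − 737² = 24776.
p = ((-2301)·5409 − 737·(-16861))/24776 = -2444/3097; q = (105·(-16861) − 737·(-2301))/24776 = -9321/3097.

p = -0.789, q = -3.010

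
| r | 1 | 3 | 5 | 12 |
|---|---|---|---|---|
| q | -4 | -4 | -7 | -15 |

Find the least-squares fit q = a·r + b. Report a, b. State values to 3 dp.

Setting ∂/∂a … = 0 gives: 179·a + 21·b = -231;  21·a + 4·b = -30.
Eliminating b: 4·(row 1) − 21·(row 2) gives 275·a = 4·(-231) − 21·(-30) = -294, so a = -294/275.
Then b = ((-30) − 21·(-294/275))/4 = -519/275.

a = -1.069, b = -1.887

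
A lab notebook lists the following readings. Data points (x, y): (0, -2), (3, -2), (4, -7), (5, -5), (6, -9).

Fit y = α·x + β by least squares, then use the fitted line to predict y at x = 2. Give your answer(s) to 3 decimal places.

ŷ = -3.264

Sums needed: Σx·x = 86, Σx = 18, Σ1 = 5.
Right-hand side: Σx·y = -113, Σy = -25.
So MᵀM·[α, β]ᵀ = Mᵀy: [[86, 18]; [18, 5]]·[α, β]ᵀ = [-113, -25]ᵀ.
Δ = 86·5 − 18² = 106.
α = ((-113)·5 − 18·(-25))/106 = -115/106; β = (86·(-25) − 18·(-113))/106 = -58/53.
At x = 2: ŷ = (-115/106)·(2) + (-58/53)·(1) = -173/53.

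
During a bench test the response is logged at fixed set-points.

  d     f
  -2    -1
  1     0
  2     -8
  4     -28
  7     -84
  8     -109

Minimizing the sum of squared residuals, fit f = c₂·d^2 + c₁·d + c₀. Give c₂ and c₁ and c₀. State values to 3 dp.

c₂ = -1.553, c₁ = -1.474, c₀ = 2.289

The normal system MᵀM·[c₂, c₁, c₀]ᵀ = Mᵀf is [[6786, 920, 138]; [920, 138, 20]; [138, 20, 6]]·[c₂, c₁, c₀]ᵀ = [-11576, -1586, -230]ᵀ.
Row-reducing yields c₂ = -59/38, c₁ = -28/19, c₀ = 87/38.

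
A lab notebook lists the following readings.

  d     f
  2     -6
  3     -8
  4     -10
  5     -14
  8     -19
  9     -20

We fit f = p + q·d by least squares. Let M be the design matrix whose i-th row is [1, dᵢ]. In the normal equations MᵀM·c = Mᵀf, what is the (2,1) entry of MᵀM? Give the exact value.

Row 2 ↔ basis d, column 1 ↔ basis 1, so (MᵀM)_{2,1} = Σᵢ d = (2)·(1) + (3)·(1) + (4)·(1) + (5)·(1) + (8)·(1) + (9)·(1) = 31.

31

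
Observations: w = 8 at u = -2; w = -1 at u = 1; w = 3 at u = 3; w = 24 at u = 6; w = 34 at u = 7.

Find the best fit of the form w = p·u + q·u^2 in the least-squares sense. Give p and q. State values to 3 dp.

Normal-equation sums: Σu·u = 99, Σu·u^2 = 579, Σu^2·u^2 = 3795.
And Σu·w = 374, Σu^2·w = 2588.
So MᵀM·[p, q]ᵀ = Mᵀw: [[99, 579]; [579, 3795]]·[p, q]ᵀ = [374, 2588]ᵀ.
det = 99·3795 − 579² = 40464.
p = (374·3795 − 579·2588)/40464 = -13187/6744; q = (99·2588 − 579·374)/40464 = 6611/6744.

p = -1.955, q = 0.980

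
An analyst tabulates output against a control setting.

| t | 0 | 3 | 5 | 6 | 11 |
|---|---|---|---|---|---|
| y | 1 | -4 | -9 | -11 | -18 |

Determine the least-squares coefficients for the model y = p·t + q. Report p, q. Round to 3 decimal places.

Forming MᵀM = [[191, 25]; [25, 5]] and Mᵀy = [-321, -41]ᵀ gives MᵀM·[p, q]ᵀ = Mᵀy.
Δ = 191·5 − 25² = 330.
p = ((-321)·5 − 25·(-41))/330 = -58/33; q = (191·(-41) − 25·(-321))/330 = 97/165.

p = -1.758, q = 0.588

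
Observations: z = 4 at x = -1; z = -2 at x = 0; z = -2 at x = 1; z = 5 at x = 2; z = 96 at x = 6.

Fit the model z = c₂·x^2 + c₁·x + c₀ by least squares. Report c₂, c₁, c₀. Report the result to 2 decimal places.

Compute the Gram sums: Σx^2·x^2 = 1314, Σx^2·x = 224, Σx^2 = 42, Σx·x = 42, Σx = 8, Σ1 = 5.
For Mᵀz: Σx^2·z = 3478, Σx·z = 580, Σz = 101.
MᵀM·[c₂, c₁, c₀]ᵀ = Mᵀz becomes [[1314, 224, 42]; [224, 42, 8]; [42, 8, 5]]·[c₂, c₁, c₀]ᵀ = [3478, 580, 101]ᵀ.
Solving the 3×3 system (Gaussian elimination) gives c₂ = 13974/4351, c₁ = -12694/4351, c₀ = -9181/4351.

c₂ = 3.21, c₁ = -2.92, c₀ = -2.11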